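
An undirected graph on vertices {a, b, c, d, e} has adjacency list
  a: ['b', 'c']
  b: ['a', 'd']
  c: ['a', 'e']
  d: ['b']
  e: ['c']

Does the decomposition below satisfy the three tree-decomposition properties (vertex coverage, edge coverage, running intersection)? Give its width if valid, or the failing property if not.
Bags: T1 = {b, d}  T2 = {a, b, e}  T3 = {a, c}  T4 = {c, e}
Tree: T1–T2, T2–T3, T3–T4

A tree decomposition must satisfy three properties: every vertex lies in some bag; for every edge, both endpoints lie together in some bag; and for every vertex, the bags containing it form a connected subtree. Here bags containing vertex e are not connected in the tree, so the decomposition is invalid.

No — bags containing vertex e are not connected in the tree.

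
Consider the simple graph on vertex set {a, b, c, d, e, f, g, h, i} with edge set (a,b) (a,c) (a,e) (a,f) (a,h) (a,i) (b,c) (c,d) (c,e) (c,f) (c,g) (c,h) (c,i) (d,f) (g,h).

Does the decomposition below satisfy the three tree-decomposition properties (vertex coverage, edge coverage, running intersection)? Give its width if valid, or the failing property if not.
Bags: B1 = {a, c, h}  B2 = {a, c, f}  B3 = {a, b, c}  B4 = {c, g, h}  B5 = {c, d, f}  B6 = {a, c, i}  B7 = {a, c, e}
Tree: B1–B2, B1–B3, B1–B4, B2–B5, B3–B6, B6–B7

Checking the three conditions: (i) the bags cover all of {a, b, c, d, e, f, g, h, i}; (ii) for each edge, some bag contains both endpoints; (iii) the bags containing any fixed vertex form a subtree. All hold, so the decomposition is valid with width 3 − 1 = 2.

Yes; width 2.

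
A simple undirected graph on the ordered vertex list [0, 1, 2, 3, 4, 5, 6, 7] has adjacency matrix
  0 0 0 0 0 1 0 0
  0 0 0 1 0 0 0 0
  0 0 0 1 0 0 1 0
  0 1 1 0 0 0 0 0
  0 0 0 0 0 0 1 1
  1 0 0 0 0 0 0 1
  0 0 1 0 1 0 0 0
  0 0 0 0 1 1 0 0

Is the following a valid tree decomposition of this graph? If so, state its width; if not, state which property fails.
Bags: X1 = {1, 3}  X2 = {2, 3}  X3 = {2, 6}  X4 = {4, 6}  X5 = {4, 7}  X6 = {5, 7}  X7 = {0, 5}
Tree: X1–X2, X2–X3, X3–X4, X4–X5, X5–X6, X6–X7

Yes; width 1.

Vertex coverage: the bags together contain {0, 1, 2, 3, 4, 5, 6, 7}, the full vertex set. Edge coverage: each edge of G has both endpoints in at least one bag. Running intersection: for every vertex, the bags containing it form a connected subtree. All three properties hold, so this is a valid tree decomposition of width max|bag| − 1 = 1, and hence tw(G) ≤ 1.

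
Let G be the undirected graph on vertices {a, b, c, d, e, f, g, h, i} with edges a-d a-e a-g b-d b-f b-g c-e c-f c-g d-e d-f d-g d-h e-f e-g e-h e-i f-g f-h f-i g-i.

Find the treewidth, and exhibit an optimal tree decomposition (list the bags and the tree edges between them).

The largest bag has 4 vertices, giving width 3; this decomposition certifies tw(G) ≤ 3. For the lower bound, the 4 vertices {a, d, e, g} are pairwise adjacent, and any tree decomposition puts a clique entirely inside one bag — forcing width ≥ 3. The upper and lower bounds meet at 3, so that is the treewidth.

Treewidth 3.
One such decomposition:
Bags: B1 = {d, e, f, g}  B2 = {a, d, e, g}  B3 = {e, f, g, i}  B4 = {b, d, f, g}  B5 = {d, e, f, h}  B6 = {c, e, f, g}
Tree: B1–B2, B1–B3, B1–B4, B1–B5, B1–B6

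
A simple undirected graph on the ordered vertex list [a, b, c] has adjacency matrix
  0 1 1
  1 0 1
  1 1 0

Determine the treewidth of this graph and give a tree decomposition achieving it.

With just one bag of size 3, the width is 3 − 1 = 2, so tw(G) ≤ 2. Conversely, {a, b, c} is a clique of size 3, and the vertices of any clique must share a bag in every tree decomposition; so some bag has ≥ 3 vertices and tw(G) ≥ 2. Therefore the treewidth is 2.

Treewidth 2.
One optimal decomposition is:
Bags: B1 = {a, b, c}
Tree: (single bag)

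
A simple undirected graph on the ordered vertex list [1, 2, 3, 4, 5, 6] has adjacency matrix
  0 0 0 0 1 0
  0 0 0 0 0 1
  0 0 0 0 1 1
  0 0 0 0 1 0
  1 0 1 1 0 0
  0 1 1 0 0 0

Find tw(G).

A width-1 tree decomposition is:
Bags: B1 = {4, 5}  B2 = {3, 5}  B3 = {3, 6}  B4 = {2, 6}  B5 = {1, 5}
Tree: B1–B2, B2–B3, B3–B4, B1–B5
Every bag has size at most 2, so the width is 2 − 1 = 1 and tw(G) ≤ 1. Since G has at least one edge (e.g. 5–4), it is not an edgeless graph, so tw(G) ≥ 1. Therefore the treewidth is 1.

1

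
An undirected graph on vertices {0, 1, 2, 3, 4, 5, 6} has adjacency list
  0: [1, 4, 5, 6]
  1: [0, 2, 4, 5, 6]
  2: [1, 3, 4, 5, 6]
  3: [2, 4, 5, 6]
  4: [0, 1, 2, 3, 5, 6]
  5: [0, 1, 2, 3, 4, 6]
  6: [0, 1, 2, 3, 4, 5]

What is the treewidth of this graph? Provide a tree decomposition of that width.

Treewidth 4.
One optimal decomposition is:
Bags: B1 = {2, 3, 4, 5, 6}  B2 = {1, 2, 4, 5, 6}  B3 = {0, 1, 4, 5, 6}
Tree: B1–B2, B2–B3

The largest bag has 5 vertices, giving width 4; this decomposition certifies tw(G) ≤ 4. On the other hand G contains the 5-clique {0, 1, 4, 5, 6}. A clique must lie in a single bag of any decomposition, so no decomposition can have width below 4. Hence tw(G) = 4 exactly.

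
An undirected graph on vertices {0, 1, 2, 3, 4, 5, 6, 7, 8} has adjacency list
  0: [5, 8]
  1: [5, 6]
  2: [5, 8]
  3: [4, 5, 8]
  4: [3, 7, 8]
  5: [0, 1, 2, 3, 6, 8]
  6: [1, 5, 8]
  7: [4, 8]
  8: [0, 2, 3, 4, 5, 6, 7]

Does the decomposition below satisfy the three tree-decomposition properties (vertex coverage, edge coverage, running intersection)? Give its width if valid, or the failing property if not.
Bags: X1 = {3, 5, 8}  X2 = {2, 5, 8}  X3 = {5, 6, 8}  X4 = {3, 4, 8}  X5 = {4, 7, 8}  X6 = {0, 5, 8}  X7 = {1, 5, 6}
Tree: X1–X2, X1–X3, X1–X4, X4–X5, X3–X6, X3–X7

Yes; width 2.

Every vertex of G appears in some bag (union = {0, 1, 2, 3, 4, 5, 6, 7, 8}); every edge is covered by a bag; and for each vertex v the set of bags containing v is connected in the bag tree. The decomposition is therefore valid. The largest bag has 3 vertices, so the width is 2.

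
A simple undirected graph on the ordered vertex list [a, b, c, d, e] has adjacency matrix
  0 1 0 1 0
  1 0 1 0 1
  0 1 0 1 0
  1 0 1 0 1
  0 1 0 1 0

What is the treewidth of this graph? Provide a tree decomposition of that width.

Each bag holds 3 vertices, so the decomposition has width 2, which upper-bounds the treewidth. For the lower bound, G contains the cycle b–c–d–a–b, so G is not a forest; only forests have treewidth ≤ 1, hence tw(G) ≥ 2. Hence tw(G) = 2 exactly.

Treewidth 2.
Bags: B1 = {b, c, d}  B2 = {a, b, d}  B3 = {b, d, e}
Tree: B1–B2, B2–B3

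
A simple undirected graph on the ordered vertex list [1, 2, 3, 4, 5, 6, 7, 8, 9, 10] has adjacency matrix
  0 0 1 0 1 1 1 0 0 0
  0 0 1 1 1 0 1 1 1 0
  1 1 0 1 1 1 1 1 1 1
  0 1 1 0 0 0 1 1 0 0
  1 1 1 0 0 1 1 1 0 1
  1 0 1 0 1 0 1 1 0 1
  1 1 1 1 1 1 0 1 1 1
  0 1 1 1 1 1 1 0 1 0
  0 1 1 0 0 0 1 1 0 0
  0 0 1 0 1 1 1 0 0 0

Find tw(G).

A width-4 tree decomposition is:
Bags: B1 = {3, 5, 6, 7, 8}  B2 = {1, 3, 5, 6, 7}  B3 = {2, 3, 5, 7, 8}  B4 = {2, 3, 4, 7, 8}  B5 = {3, 5, 6, 7, 10}  B6 = {2, 3, 7, 8, 9}
Tree: B1–B2, B1–B3, B3–B4, B2–B5, B3–B6
Each bag holds 5 vertices, so the decomposition has width 4, which upper-bounds the treewidth. For the lower bound, the 5 vertices {2, 3, 7, 8, 9} are pairwise adjacent, and any tree decomposition puts a clique entirely inside one bag — forcing width ≥ 4. Combining the bounds, tw(G) = 4.

4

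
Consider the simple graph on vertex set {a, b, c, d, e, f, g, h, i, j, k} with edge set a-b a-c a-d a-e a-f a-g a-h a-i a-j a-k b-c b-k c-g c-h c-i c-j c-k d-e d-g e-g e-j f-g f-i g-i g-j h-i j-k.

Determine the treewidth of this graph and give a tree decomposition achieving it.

Each bag holds 4 vertices, so the decomposition has width 3, which upper-bounds the treewidth. For the lower bound, the 4 vertices {a, d, e, g} are pairwise adjacent, and any tree decomposition puts a clique entirely inside one bag — forcing width ≥ 3. Therefore the treewidth is 3.

Treewidth 3.
Bags: B1 = {a, e, g, j}  B2 = {a, c, g, j}  B3 = {a, c, j, k}  B4 = {a, b, c, k}  B5 = {a, c, g, i}  B6 = {a, c, h, i}  B7 = {a, d, e, g}  B8 = {a, f, g, i}
Tree: B1–B2, B2–B3, B3–B4, B2–B5, B5–B6, B1–B7, B5–B8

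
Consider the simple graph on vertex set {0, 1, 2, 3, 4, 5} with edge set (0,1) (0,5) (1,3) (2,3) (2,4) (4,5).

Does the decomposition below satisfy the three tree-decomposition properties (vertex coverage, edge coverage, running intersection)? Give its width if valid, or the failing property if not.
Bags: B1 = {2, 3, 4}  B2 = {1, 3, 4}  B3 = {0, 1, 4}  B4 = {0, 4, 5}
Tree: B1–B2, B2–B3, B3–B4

Yes; width 2.

Checking the three conditions: (i) the bags cover all of {0, 1, 2, 3, 4, 5}; (ii) for each edge, some bag contains both endpoints; (iii) the bags containing any fixed vertex form a subtree. All hold, so the decomposition is valid with width 3 − 1 = 2.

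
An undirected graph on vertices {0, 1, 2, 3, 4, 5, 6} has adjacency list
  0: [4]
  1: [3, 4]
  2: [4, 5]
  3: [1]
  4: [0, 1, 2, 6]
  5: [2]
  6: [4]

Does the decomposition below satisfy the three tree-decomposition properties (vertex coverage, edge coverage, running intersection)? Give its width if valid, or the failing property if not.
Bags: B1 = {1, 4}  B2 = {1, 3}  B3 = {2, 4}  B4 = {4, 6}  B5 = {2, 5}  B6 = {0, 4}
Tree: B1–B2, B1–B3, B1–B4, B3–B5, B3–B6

Every vertex of G appears in some bag (union = {0, 1, 2, 3, 4, 5, 6}); every edge is covered by a bag; and for each vertex v the set of bags containing v is connected in the bag tree. The decomposition is therefore valid. The largest bag has 2 vertices, so the width is 1.

Yes; width 1.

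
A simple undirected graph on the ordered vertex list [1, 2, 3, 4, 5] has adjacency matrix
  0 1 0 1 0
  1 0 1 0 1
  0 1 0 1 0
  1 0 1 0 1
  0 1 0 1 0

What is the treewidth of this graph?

A width-2 tree decomposition is:
Bags: B1 = {1, 2, 4}  B2 = {2, 3, 4}  B3 = {2, 4, 5}
Tree: B1–B2, B2–B3
Every bag has size at most 3, so the width is 3 − 1 = 2 and tw(G) ≤ 2. The edges 2–1–4–3–2 form a cycle, so G is not a tree and its treewidth is at least 2. Therefore the treewidth is 2.

2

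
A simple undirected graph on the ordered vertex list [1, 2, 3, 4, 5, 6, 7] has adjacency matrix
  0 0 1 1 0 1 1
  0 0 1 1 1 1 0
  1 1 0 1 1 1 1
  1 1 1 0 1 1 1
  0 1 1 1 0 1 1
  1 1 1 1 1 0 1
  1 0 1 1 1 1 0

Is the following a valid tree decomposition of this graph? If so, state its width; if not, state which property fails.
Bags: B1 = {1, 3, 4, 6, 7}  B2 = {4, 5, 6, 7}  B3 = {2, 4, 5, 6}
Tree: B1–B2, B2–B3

A tree decomposition must satisfy three properties: every vertex lies in some bag; for every edge, both endpoints lie together in some bag; and for every vertex, the bags containing it form a connected subtree. Here edge (3,5) lies in no bag, so the decomposition is invalid.

No — edge (3,5) lies in no bag.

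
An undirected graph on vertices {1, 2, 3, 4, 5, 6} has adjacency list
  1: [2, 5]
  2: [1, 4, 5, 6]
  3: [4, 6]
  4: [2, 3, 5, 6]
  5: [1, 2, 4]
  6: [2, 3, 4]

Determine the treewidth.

A width-2 tree decomposition is:
Bags: B1 = {2, 4, 6}  B2 = {2, 4, 5}  B3 = {3, 4, 6}  B4 = {1, 2, 5}
Tree: B1–B2, B1–B3, B2–B4
The largest bag has 3 vertices, giving width 2; this decomposition certifies tw(G) ≤ 2. On the other hand G contains the 3-clique {1, 2, 5}. A clique must lie in a single bag of any decomposition, so no decomposition can have width below 2. Hence tw(G) = 2 exactly.

2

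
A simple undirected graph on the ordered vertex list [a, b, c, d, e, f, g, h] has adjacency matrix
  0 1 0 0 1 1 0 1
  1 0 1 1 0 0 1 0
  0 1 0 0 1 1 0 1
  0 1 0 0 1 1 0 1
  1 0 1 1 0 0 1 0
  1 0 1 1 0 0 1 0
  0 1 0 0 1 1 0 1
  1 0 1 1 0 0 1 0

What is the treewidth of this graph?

4

A width-4 tree decomposition is:
Bags: B1 = {b, e, f, g, h}  B2 = {b, d, e, f, h}  B3 = {b, c, e, f, h}  B4 = {a, b, e, f, h}
Tree: B1–B2, B2–B3, B3–B4
The largest bag has 5 vertices, giving width 4; this decomposition certifies tw(G) ≤ 4. For the lower bound: the 5 vertex sets {e,g}, {b,d}, {c,f}, {h}, {a} are disjoint, each induces a connected subgraph, and every pair is joined by at least one edge of G. Contracting each set to a single vertex therefore yields K_{5} as a minor, and since treewidth is minor-monotone, tw(G) ≥ tw(K_{5}) = 4. Therefore the treewidth is 4.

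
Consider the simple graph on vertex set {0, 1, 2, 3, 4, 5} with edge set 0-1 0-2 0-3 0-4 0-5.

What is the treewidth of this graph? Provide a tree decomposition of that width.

Treewidth 1.
One optimal decomposition is:
Bags: B1 = {0, 5}  B2 = {0, 1}  B3 = {0, 2}  B4 = {0, 4}  B5 = {0, 3}
Tree: B1–B2, B2–B3, B2–B4, B1–B5

The largest bag has 2 vertices, giving width 1; this decomposition certifies tw(G) ≤ 1. G has an edge, so its treewidth is at least 1. Combining the bounds, tw(G) = 1.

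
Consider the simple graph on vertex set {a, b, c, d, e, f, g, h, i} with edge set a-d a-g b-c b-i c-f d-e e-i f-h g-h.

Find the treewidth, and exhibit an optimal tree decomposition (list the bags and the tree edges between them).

Each bag holds 3 vertices, so the decomposition has width 2, which upper-bounds the treewidth. Since e–d–a–g–h–f–c–b–i–e is a cycle in G, G is not acyclic. Forests are exactly the graphs of treewidth ≤ 1, so tw(G) ≥ 2. Combining the bounds, tw(G) = 2.

Treewidth 2.
One optimal decomposition is:
Bags: B1 = {a, d, e}  B2 = {a, e, g}  B3 = {e, g, h}  B4 = {e, f, h}  B5 = {c, e, f}  B6 = {b, c, e}  B7 = {b, e, i}
Tree: B1–B2, B2–B3, B3–B4, B4–B5, B5–B6, B6–B7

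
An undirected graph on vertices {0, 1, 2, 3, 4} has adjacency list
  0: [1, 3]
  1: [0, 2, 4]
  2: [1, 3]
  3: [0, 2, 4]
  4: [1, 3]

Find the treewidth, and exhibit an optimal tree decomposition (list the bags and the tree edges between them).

Every bag has size at most 3, so the width is 3 − 1 = 2 and tw(G) ≤ 2. For the lower bound, G contains the cycle 2–3–0–1–2, so G is not a forest; only forests have treewidth ≤ 1, hence tw(G) ≥ 2. Therefore the treewidth is 2.

Treewidth 2.
One such decomposition:
Bags: B1 = {1, 2, 3}  B2 = {0, 1, 3}  B3 = {1, 3, 4}
Tree: B1–B2, B2–B3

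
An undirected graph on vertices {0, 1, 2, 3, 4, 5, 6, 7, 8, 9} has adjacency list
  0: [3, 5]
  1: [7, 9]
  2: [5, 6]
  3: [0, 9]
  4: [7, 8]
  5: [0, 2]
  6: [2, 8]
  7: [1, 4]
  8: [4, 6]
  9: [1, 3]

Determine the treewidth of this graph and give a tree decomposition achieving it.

Treewidth 2.
One optimal decomposition is:
Bags: B1 = {1, 4, 7}  B2 = {1, 4, 8}  B3 = {1, 6, 8}  B4 = {1, 2, 6}  B5 = {1, 2, 5}  B6 = {0, 1, 5}  B7 = {0, 1, 3}  B8 = {1, 3, 9}
Tree: B1–B2, B2–B3, B3–B4, B4–B5, B5–B6, B6–B7, B7–B8

Each bag holds 3 vertices, so the decomposition has width 2, which upper-bounds the treewidth. Since 1–7–4–8–6–2–5–0–3–9–1 is a cycle in G, G is not acyclic. Forests are exactly the graphs of treewidth ≤ 1, so tw(G) ≥ 2. Combining the bounds, tw(G) = 2.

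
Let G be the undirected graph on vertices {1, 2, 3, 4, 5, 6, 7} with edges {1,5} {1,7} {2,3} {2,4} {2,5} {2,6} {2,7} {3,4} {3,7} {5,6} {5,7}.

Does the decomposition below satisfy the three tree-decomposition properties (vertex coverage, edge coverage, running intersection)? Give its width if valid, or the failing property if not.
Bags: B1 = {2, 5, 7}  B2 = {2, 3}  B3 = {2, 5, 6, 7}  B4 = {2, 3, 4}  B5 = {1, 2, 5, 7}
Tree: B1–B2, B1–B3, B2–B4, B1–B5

A tree decomposition must satisfy three properties: every vertex lies in some bag; for every edge, both endpoints lie together in some bag; and for every vertex, the bags containing it form a connected subtree. Here edge (7,3) lies in no bag, so the decomposition is invalid.

No — edge (7,3) lies in no bag.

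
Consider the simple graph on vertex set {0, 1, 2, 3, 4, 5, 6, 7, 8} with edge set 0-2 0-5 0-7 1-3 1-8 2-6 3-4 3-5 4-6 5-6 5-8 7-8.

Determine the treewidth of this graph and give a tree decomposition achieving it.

Treewidth 3.
One optimal decomposition is:
Bags: B1 = {2, 3, 4, 6}  B2 = {2, 3, 5, 6}  B3 = {0, 2, 3, 5}  B4 = {0, 1, 3, 5}  B5 = {0, 1, 5, 8}  B6 = {0, 1, 7, 8}
Tree: B1–B2, B2–B3, B3–B4, B4–B5, B5–B6

The largest bag has 4 vertices, giving width 3; this decomposition certifies tw(G) ≤ 3. For the lower bound: the 4 vertex sets {2,4,6}, {3}, {5}, {0,1,7,8} are disjoint, each induces a connected subgraph, and every pair is joined by at least one edge of G. Contracting each set to a single vertex therefore yields K_{4} as a minor, and since treewidth is minor-monotone, tw(G) ≥ tw(K_{4}) = 3. Combining the bounds, tw(G) = 3.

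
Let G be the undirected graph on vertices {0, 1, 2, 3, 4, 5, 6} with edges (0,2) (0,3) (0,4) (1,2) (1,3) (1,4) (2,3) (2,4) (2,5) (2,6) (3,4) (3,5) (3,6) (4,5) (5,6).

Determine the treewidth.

A width-3 tree decomposition is:
Bags: B1 = {1, 2, 3, 4}  B2 = {2, 3, 4, 5}  B3 = {0, 2, 3, 4}  B4 = {2, 3, 5, 6}
Tree: B1–B2, B2–B3, B2–B4
The largest bag has 4 vertices, giving width 3; this decomposition certifies tw(G) ≤ 3. For the lower bound, the 4 vertices {0, 2, 3, 4} are pairwise adjacent, and any tree decomposition puts a clique entirely inside one bag — forcing width ≥ 3. The upper and lower bounds meet at 3, so that is the treewidth.

3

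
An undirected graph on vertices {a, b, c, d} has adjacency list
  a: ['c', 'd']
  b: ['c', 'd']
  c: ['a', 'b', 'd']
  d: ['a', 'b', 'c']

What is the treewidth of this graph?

A width-2 tree decomposition is:
Bags: B1 = {b, c, d}  B2 = {a, c, d}
Tree: B1–B2
The largest bag has 3 vertices, giving width 2; this decomposition certifies tw(G) ≤ 2. On the other hand G contains the 3-clique {a, c, d}. A clique must lie in a single bag of any decomposition, so no decomposition can have width below 2. Combining the bounds, tw(G) = 2.

2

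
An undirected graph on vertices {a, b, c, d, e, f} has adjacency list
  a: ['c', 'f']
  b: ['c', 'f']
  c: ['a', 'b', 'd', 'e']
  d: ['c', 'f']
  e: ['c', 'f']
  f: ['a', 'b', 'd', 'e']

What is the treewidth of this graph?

2

A width-2 tree decomposition is:
Bags: B1 = {c, d, f}  B2 = {b, c, f}  B3 = {a, c, f}  B4 = {c, e, f}
Tree: B1–B2, B2–B3, B3–B4
The largest bag has 3 vertices, giving width 2; this decomposition certifies tw(G) ≤ 2. The edges f–d–c–b–f form a cycle, so G is not a tree and its treewidth is at least 2. The upper and lower bounds meet at 2, so that is the treewidth.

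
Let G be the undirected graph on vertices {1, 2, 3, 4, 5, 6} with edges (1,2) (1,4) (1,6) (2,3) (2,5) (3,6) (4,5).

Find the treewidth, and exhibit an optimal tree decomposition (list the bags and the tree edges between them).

Treewidth 2.
One optimal decomposition is:
Bags: B1 = {2, 3, 6}  B2 = {1, 2, 6}  B3 = {1, 2, 5}  B4 = {1, 4, 5}
Tree: B1–B2, B2–B3, B3–B4

The largest bag has 3 vertices, giving width 2; this decomposition certifies tw(G) ≤ 2. Since 3–6–1–2–3 is a cycle in G, G is not acyclic. Forests are exactly the graphs of treewidth ≤ 1, so tw(G) ≥ 2. Combining the bounds, tw(G) = 2.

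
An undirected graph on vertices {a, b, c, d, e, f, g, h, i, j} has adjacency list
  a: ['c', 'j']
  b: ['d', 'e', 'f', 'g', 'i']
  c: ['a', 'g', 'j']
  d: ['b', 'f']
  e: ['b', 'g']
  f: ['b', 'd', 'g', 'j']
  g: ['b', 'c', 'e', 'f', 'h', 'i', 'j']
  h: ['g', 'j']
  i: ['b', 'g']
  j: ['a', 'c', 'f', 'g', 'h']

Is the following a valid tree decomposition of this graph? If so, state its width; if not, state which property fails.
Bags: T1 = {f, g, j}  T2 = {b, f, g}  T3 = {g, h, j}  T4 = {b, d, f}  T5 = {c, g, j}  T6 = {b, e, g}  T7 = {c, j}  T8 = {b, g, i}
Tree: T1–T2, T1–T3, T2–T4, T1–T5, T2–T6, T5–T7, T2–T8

A tree decomposition must satisfy three properties: every vertex lies in some bag; for every edge, both endpoints lie together in some bag; and for every vertex, the bags containing it form a connected subtree. Here vertex a appears in no bag, so the decomposition is invalid.

No — vertex a appears in no bag.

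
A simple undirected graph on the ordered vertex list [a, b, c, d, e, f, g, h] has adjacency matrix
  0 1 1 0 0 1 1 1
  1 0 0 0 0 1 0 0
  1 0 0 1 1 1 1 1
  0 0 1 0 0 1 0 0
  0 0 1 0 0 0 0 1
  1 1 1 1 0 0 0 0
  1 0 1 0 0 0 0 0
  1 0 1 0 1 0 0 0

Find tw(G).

2

A width-2 tree decomposition is:
Bags: B1 = {a, b, f}  B2 = {a, c, f}  B3 = {a, c, h}  B4 = {a, c, g}  B5 = {c, d, f}  B6 = {c, e, h}
Tree: B1–B2, B2–B3, B2–B4, B2–B5, B3–B6
The largest bag has 3 vertices, giving width 2; this decomposition certifies tw(G) ≤ 2. Conversely, {c, d, f} is a clique of size 3, and the vertices of any clique must share a bag in every tree decomposition; so some bag has ≥ 3 vertices and tw(G) ≥ 2. Combining the bounds, tw(G) = 2.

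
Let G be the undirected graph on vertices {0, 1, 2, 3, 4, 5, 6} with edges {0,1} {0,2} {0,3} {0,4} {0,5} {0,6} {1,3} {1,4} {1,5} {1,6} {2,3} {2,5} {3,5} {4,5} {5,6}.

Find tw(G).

A width-3 tree decomposition is:
Bags: B1 = {0, 1, 3, 5}  B2 = {0, 1, 5, 6}  B3 = {0, 2, 3, 5}  B4 = {0, 1, 4, 5}
Tree: B1–B2, B1–B3, B2–B4
Every bag has size at most 4, so the width is 4 − 1 = 3 and tw(G) ≤ 3. On the other hand G contains the 4-clique {0, 1, 3, 5}. A clique must lie in a single bag of any decomposition, so no decomposition can have width below 3. Combining the bounds, tw(G) = 3.

3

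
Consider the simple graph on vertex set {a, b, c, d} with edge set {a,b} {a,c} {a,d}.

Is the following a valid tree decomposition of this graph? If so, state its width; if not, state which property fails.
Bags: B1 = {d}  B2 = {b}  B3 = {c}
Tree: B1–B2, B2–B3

No — vertex a appears in no bag.

A tree decomposition must satisfy three properties: every vertex lies in some bag; for every edge, both endpoints lie together in some bag; and for every vertex, the bags containing it form a connected subtree. Here vertex a appears in no bag, so the decomposition is invalid.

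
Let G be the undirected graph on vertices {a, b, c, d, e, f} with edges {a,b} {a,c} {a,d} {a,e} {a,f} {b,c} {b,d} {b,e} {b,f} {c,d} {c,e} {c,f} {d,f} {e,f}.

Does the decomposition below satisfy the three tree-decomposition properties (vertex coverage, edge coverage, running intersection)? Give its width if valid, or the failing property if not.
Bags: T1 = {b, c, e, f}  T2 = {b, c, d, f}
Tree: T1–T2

A tree decomposition must satisfy three properties: every vertex lies in some bag; for every edge, both endpoints lie together in some bag; and for every vertex, the bags containing it form a connected subtree. Here vertex a appears in no bag, so the decomposition is invalid.

No — vertex a appears in no bag.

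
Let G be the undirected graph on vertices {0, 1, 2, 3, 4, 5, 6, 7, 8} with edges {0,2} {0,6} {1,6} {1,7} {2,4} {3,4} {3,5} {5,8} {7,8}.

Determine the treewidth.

A width-2 tree decomposition is:
Bags: B1 = {3, 5, 8}  B2 = {3, 4, 8}  B3 = {2, 4, 8}  B4 = {0, 2, 8}  B5 = {0, 6, 8}  B6 = {1, 6, 8}  B7 = {1, 7, 8}
Tree: B1–B2, B2–B3, B3–B4, B4–B5, B5–B6, B6–B7
Each bag holds 3 vertices, so the decomposition has width 2, which upper-bounds the treewidth. For the lower bound, G contains the cycle 8–5–3–4–2–0–6–1–7–8, so G is not a forest; only forests have treewidth ≤ 1, hence tw(G) ≥ 2. The upper and lower bounds meet at 2, so that is the treewidth.

2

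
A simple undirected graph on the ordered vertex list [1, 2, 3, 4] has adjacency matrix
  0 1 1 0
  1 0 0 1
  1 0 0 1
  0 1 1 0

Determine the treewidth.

2

A width-2 tree decomposition is:
Bags: B1 = {1, 3, 4}  B2 = {1, 2, 4}
Tree: B1–B2
The largest bag has 3 vertices, giving width 2; this decomposition certifies tw(G) ≤ 2. For the lower bound, G contains the cycle 4–3–1–2–4, so G is not a forest; only forests have treewidth ≤ 1, hence tw(G) ≥ 2. The upper and lower bounds meet at 2, so that is the treewidth.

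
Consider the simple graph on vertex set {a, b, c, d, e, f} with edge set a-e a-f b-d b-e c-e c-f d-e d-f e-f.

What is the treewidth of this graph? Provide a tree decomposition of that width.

Every bag has size at most 3, so the width is 3 − 1 = 2 and tw(G) ≤ 2. On the other hand G contains the 3-clique {d, e, f}. A clique must lie in a single bag of any decomposition, so no decomposition can have width below 2. Therefore the treewidth is 2.

Treewidth 2.
One optimal decomposition is:
Bags: B1 = {c, e, f}  B2 = {d, e, f}  B3 = {a, e, f}  B4 = {b, d, e}
Tree: B1–B2, B1–B3, B2–B4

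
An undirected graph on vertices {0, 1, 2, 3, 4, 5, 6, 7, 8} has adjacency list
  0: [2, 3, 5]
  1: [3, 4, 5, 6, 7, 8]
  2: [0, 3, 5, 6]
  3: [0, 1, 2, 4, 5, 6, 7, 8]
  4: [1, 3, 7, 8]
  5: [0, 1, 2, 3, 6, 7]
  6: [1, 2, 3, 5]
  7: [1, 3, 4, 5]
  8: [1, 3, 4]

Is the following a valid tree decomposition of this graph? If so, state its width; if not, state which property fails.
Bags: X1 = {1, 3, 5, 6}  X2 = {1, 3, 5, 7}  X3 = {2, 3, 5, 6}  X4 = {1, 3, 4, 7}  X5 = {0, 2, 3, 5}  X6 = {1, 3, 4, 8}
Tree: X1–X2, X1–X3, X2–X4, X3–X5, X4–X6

Yes; width 3.

Checking the three conditions: (i) the bags cover all of {0, 1, 2, 3, 4, 5, 6, 7, 8}; (ii) for each edge, some bag contains both endpoints; (iii) the bags containing any fixed vertex form a subtree. All hold, so the decomposition is valid with width 4 − 1 = 3.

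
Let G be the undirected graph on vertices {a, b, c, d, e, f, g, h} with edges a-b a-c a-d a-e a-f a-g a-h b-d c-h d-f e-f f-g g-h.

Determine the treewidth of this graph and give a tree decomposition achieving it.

The largest bag has 3 vertices, giving width 2; this decomposition certifies tw(G) ≤ 2. On the other hand G contains the 3-clique {a, g, h}. A clique must lie in a single bag of any decomposition, so no decomposition can have width below 2. The upper and lower bounds meet at 2, so that is the treewidth.

Treewidth 2.
One such decomposition:
Bags: B1 = {a, d, f}  B2 = {a, f, g}  B3 = {a, g, h}  B4 = {a, c, h}  B5 = {a, b, d}  B6 = {a, e, f}
Tree: B1–B2, B2–B3, B3–B4, B1–B5, B1–B6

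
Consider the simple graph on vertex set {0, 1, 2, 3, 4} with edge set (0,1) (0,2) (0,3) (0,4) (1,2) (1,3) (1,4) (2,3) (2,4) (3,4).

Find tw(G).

4

A width-4 tree decomposition is:
Bags: B1 = {0, 1, 2, 3, 4}
Tree: (single bag)
With just one bag of size 5, the width is 5 − 1 = 4, so tw(G) ≤ 4. Conversely, {0, 1, 2, 3, 4} is a clique of size 5, and the vertices of any clique must share a bag in every tree decomposition; so some bag has ≥ 5 vertices and tw(G) ≥ 4. Hence tw(G) = 4 exactly.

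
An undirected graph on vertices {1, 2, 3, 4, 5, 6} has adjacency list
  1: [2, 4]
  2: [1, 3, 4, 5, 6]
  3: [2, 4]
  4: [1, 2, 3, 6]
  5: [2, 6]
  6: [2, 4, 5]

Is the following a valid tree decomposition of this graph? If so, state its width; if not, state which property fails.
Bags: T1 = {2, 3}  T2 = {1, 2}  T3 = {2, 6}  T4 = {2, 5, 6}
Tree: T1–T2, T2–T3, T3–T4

No — vertex 4 appears in no bag.

A tree decomposition must satisfy three properties: every vertex lies in some bag; for every edge, both endpoints lie together in some bag; and for every vertex, the bags containing it form a connected subtree. Here vertex 4 appears in no bag, so the decomposition is invalid.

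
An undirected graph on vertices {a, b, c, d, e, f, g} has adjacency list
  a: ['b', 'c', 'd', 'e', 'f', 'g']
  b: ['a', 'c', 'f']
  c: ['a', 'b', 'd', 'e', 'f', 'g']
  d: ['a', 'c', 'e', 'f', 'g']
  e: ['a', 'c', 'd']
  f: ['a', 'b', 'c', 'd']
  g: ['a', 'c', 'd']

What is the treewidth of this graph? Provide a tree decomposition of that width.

Each bag holds 4 vertices, so the decomposition has width 3, which upper-bounds the treewidth. For the lower bound, the 4 vertices {a, c, d, g} are pairwise adjacent, and any tree decomposition puts a clique entirely inside one bag — forcing width ≥ 3. Hence tw(G) = 3 exactly.

Treewidth 3.
One optimal decomposition is:
Bags: B1 = {a, c, d, f}  B2 = {a, c, d, e}  B3 = {a, c, d, g}  B4 = {a, b, c, f}
Tree: B1–B2, B2–B3, B1–B4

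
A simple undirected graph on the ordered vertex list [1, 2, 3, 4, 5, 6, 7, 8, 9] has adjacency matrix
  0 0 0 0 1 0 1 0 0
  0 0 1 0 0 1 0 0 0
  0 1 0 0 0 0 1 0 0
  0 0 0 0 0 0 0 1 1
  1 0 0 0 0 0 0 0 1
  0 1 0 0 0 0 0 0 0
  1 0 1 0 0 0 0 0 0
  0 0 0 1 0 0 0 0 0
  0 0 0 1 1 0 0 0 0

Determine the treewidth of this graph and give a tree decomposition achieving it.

Treewidth 1.
Bags: B1 = {4, 8}  B2 = {4, 9}  B3 = {5, 9}  B4 = {1, 5}  B5 = {1, 7}  B6 = {3, 7}  B7 = {2, 3}  B8 = {2, 6}
Tree: B1–B2, B2–B3, B3–B4, B4–B5, B5–B6, B6–B7, B7–B8

Every bag has size at most 2, so the width is 2 − 1 = 1 and tw(G) ≤ 1. Any graph with an edge has treewidth ≥ 1, and G has the edge 8–4. Combining the bounds, tw(G) = 1.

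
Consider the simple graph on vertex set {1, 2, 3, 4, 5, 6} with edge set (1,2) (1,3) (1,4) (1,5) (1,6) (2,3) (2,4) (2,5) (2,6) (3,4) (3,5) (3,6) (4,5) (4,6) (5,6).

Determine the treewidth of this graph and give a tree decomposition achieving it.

A single bag containing all 6 vertices is trivially a valid decomposition of width 5. Conversely, {1, 2, 3, 4, 5, 6} is a clique of size 6, and the vertices of any clique must share a bag in every tree decomposition; so some bag has ≥ 6 vertices and tw(G) ≥ 5. Therefore the treewidth is 5.

Treewidth 5.
One optimal decomposition is:
Bags: B1 = {1, 2, 3, 4, 5, 6}
Tree: (single bag)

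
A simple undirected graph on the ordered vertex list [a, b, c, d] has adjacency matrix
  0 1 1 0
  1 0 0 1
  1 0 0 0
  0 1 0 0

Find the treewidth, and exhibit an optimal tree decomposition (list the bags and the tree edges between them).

Every bag has size at most 2, so the width is 2 − 1 = 1 and tw(G) ≤ 1. Since G has at least one edge (e.g. d–b), it is not an edgeless graph, so tw(G) ≥ 1. Combining the bounds, tw(G) = 1.

Treewidth 1.
Bags: B1 = {b, d}  B2 = {a, b}  B3 = {a, c}
Tree: B1–B2, B2–B3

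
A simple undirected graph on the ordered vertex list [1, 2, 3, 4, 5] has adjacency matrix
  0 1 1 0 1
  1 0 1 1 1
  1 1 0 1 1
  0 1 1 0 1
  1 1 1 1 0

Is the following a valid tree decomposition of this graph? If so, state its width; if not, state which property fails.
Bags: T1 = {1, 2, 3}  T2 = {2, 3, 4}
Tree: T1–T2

No — vertex 5 appears in no bag.

A tree decomposition must satisfy three properties: every vertex lies in some bag; for every edge, both endpoints lie together in some bag; and for every vertex, the bags containing it form a connected subtree. Here vertex 5 appears in no bag, so the decomposition is invalid.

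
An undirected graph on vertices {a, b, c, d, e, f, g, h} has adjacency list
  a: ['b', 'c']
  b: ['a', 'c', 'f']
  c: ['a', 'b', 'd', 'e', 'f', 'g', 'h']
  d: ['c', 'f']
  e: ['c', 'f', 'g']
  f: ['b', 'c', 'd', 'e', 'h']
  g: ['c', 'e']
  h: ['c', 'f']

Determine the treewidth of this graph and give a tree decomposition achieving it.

Treewidth 2.
Bags: B1 = {c, d, f}  B2 = {b, c, f}  B3 = {c, f, h}  B4 = {c, e, f}  B5 = {a, b, c}  B6 = {c, e, g}
Tree: B1–B2, B1–B3, B3–B4, B2–B5, B4–B6

Each bag holds 3 vertices, so the decomposition has width 2, which upper-bounds the treewidth. For the lower bound, the 3 vertices {c, e, g} are pairwise adjacent, and any tree decomposition puts a clique entirely inside one bag — forcing width ≥ 2. Hence tw(G) = 2 exactly.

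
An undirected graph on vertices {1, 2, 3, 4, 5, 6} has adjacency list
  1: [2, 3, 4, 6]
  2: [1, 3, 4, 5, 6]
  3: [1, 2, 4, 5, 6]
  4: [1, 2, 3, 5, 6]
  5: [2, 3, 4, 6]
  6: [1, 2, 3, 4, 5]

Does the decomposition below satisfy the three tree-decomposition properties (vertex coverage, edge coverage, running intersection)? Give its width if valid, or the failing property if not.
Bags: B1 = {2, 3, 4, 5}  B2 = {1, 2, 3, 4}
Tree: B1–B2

A tree decomposition must satisfy three properties: every vertex lies in some bag; for every edge, both endpoints lie together in some bag; and for every vertex, the bags containing it form a connected subtree. Here vertex 6 appears in no bag, so the decomposition is invalid.

No — vertex 6 appears in no bag.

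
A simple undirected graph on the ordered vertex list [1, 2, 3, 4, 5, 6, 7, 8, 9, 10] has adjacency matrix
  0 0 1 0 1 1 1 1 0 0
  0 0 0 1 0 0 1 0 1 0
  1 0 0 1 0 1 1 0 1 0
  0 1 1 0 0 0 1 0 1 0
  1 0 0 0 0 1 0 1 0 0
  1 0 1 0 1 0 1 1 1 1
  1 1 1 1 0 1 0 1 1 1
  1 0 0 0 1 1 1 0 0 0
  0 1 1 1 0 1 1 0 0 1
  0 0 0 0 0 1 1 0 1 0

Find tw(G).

3

A width-3 tree decomposition is:
Bags: B1 = {1, 3, 6, 7}  B2 = {3, 6, 7, 9}  B3 = {6, 7, 9, 10}  B4 = {3, 4, 7, 9}  B5 = {2, 4, 7, 9}  B6 = {1, 6, 7, 8}  B7 = {1, 5, 6, 8}
Tree: B1–B2, B2–B3, B2–B4, B4–B5, B1–B6, B6–B7
Each bag holds 4 vertices, so the decomposition has width 3, which upper-bounds the treewidth. For the lower bound, the 4 vertices {1, 5, 6, 8} are pairwise adjacent, and any tree decomposition puts a clique entirely inside one bag — forcing width ≥ 3. Combining the bounds, tw(G) = 3.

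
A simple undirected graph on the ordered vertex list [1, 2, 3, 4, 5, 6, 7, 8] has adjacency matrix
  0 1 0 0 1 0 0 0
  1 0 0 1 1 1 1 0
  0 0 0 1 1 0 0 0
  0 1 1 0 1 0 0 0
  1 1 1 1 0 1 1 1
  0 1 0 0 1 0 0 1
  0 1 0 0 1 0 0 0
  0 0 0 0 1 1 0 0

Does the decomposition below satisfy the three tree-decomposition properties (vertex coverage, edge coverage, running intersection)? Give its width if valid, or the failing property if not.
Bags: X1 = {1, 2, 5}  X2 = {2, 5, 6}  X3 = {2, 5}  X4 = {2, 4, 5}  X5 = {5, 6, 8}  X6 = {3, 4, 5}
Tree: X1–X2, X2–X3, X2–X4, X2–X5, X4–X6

A tree decomposition must satisfy three properties: every vertex lies in some bag; for every edge, both endpoints lie together in some bag; and for every vertex, the bags containing it form a connected subtree. Here vertex 7 appears in no bag, so the decomposition is invalid.

No — vertex 7 appears in no bag.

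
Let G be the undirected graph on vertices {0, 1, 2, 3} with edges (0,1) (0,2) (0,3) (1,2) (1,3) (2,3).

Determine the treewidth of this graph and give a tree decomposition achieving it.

With just one bag of size 4, the width is 4 − 1 = 3, so tw(G) ≤ 3. On the other hand G contains the 4-clique {0, 1, 2, 3}. A clique must lie in a single bag of any decomposition, so no decomposition can have width below 3. Therefore the treewidth is 3.

Treewidth 3.
Bags: B1 = {0, 1, 2, 3}
Tree: (single bag)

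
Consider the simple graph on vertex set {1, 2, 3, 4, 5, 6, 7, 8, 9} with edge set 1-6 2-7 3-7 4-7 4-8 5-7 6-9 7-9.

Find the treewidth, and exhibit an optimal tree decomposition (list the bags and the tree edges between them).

The largest bag has 2 vertices, giving width 1; this decomposition certifies tw(G) ≤ 1. Any graph with an edge has treewidth ≥ 1, and G has the edge 8–4. Therefore the treewidth is 1.

Treewidth 1.
One optimal decomposition is:
Bags: B1 = {4, 8}  B2 = {4, 7}  B3 = {7, 9}  B4 = {6, 9}  B5 = {1, 6}  B6 = {5, 7}  B7 = {2, 7}  B8 = {3, 7}
Tree: B1–B2, B2–B3, B3–B4, B4–B5, B2–B6, B2–B7, B6–B8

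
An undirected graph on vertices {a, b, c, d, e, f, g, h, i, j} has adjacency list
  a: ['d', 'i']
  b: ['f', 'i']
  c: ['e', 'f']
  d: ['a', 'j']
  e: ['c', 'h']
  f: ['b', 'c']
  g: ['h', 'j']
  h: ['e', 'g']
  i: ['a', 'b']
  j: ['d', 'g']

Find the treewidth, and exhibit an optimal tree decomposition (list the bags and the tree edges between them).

Treewidth 2.
Bags: B1 = {c, e, f}  B2 = {e, f, h}  B3 = {f, g, h}  B4 = {f, g, j}  B5 = {d, f, j}  B6 = {a, d, f}  B7 = {a, f, i}  B8 = {b, f, i}
Tree: B1–B2, B2–B3, B3–B4, B4–B5, B5–B6, B6–B7, B7–B8

Each bag holds 3 vertices, so the decomposition has width 2, which upper-bounds the treewidth. For the lower bound, G contains the cycle f–c–e–h–g–j–d–a–i–b–f, so G is not a forest; only forests have treewidth ≤ 1, hence tw(G) ≥ 2. Therefore the treewidth is 2.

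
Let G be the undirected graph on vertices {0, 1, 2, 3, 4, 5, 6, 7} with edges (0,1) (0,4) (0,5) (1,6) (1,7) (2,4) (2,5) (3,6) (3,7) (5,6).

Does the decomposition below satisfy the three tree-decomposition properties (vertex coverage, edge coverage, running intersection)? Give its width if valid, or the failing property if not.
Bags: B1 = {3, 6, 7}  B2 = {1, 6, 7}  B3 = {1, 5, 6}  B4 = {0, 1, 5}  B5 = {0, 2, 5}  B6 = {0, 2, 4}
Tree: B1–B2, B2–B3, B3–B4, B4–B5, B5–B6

Yes; width 2.

Checking the three conditions: (i) the bags cover all of {0, 1, 2, 3, 4, 5, 6, 7}; (ii) for each edge, some bag contains both endpoints; (iii) the bags containing any fixed vertex form a subtree. All hold, so the decomposition is valid with width 3 − 1 = 2.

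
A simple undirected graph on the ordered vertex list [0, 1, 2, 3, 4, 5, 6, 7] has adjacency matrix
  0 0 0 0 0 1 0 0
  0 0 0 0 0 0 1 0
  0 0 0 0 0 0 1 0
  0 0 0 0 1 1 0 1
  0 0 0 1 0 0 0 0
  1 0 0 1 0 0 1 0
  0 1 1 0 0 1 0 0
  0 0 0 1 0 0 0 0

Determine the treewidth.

A width-1 tree decomposition is:
Bags: B1 = {5, 6}  B2 = {3, 5}  B3 = {0, 5}  B4 = {2, 6}  B5 = {3, 7}  B6 = {1, 6}  B7 = {3, 4}
Tree: B1–B2, B2–B3, B1–B4, B2–B5, B4–B6, B5–B7
Every bag has size at most 2, so the width is 2 − 1 = 1 and tw(G) ≤ 1. G has an edge, so its treewidth is at least 1. Combining the bounds, tw(G) = 1.

1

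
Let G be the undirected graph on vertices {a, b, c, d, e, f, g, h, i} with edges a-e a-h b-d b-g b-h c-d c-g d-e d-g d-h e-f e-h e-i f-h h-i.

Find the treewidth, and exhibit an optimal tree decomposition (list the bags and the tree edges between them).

Every bag has size at most 3, so the width is 3 − 1 = 2 and tw(G) ≤ 2. For the lower bound, the 3 vertices {c, d, g} are pairwise adjacent, and any tree decomposition puts a clique entirely inside one bag — forcing width ≥ 2. Therefore the treewidth is 2.

Treewidth 2.
One optimal decomposition is:
Bags: B1 = {e, h, i}  B2 = {d, e, h}  B3 = {b, d, h}  B4 = {e, f, h}  B5 = {b, d, g}  B6 = {c, d, g}  B7 = {a, e, h}
Tree: B1–B2, B2–B3, B2–B4, B3–B5, B5–B6, B2–B7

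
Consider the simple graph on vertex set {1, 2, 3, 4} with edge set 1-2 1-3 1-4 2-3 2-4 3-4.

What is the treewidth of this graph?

A width-3 tree decomposition is:
Bags: B1 = {1, 2, 3, 4}
Tree: (single bag)
A single bag containing all 4 vertices is trivially a valid decomposition of width 3. On the other hand G contains the 4-clique {1, 2, 3, 4}. A clique must lie in a single bag of any decomposition, so no decomposition can have width below 3. Hence tw(G) = 3 exactly.

3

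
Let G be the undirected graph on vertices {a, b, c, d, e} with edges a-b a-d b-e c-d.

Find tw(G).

A width-1 tree decomposition is:
Bags: B1 = {b, e}  B2 = {a, b}  B3 = {a, d}  B4 = {c, d}
Tree: B1–B2, B2–B3, B3–B4
The largest bag has 2 vertices, giving width 1; this decomposition certifies tw(G) ≤ 1. Since G has at least one edge (e.g. e–b), it is not an edgeless graph, so tw(G) ≥ 1. The upper and lower bounds meet at 1, so that is the treewidth.

1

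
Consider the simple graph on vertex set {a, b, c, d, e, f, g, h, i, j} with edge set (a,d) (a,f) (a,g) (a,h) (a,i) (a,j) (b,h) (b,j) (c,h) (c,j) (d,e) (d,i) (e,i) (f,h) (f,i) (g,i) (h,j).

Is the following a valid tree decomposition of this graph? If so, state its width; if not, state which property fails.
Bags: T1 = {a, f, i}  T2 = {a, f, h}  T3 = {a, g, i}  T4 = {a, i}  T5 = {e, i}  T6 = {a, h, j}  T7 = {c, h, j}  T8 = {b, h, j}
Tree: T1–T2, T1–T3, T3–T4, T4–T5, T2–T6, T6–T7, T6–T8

No — vertex d appears in no bag.

A tree decomposition must satisfy three properties: every vertex lies in some bag; for every edge, both endpoints lie together in some bag; and for every vertex, the bags containing it form a connected subtree. Here vertex d appears in no bag, so the decomposition is invalid.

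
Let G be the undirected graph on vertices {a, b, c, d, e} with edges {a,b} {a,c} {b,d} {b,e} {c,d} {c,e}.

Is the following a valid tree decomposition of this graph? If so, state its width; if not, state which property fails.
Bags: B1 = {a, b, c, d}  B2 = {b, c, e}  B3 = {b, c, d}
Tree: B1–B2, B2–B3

No — bags containing vertex d are not connected in the tree.

A tree decomposition must satisfy three properties: every vertex lies in some bag; for every edge, both endpoints lie together in some bag; and for every vertex, the bags containing it form a connected subtree. Here bags containing vertex d are not connected in the tree, so the decomposition is invalid.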